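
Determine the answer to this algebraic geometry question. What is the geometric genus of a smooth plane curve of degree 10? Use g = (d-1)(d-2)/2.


Using the genus formula for smooth plane curves:
g = (d-1)(d-2)/2
g = (10-1)(10-2)/2
g = 9*8/2
g = 72/2 = 36

36


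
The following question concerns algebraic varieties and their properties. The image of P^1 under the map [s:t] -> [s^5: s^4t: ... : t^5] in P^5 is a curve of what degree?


The rational normal curve in P^5 is the image of P^1 under the 5-uple Veronese.
A general hyperplane in P^5 pulls back to a degree-5 form on P^1, which has 5 zeros,
so the curve meets a general hyperplane in 5 points. Degree = 5.

5


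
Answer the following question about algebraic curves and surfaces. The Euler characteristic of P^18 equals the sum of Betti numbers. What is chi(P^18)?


The complex projective space P^18 has one cell in each even real dimension 0, 2, ..., 36.
The cohomology groups are H^{2k}(P^18) = Z for k = 0,...,18, and 0 otherwise.
Euler characteristic = sum of Betti numbers = 1 per even-dimensional cohomology group.
chi(P^18) = 18 + 1 = 19

19


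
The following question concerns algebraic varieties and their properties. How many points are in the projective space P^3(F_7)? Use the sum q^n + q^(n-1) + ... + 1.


P^3(F_7) has (q^(n+1) - 1)/(q - 1) points.
= 7^3 + 7^2 + 7^1 + 7^0
= 343 + 49 + 7 + 1
= 400

400


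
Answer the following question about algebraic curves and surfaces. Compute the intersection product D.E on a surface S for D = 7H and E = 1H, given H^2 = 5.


Using bilinearity of the intersection pairing on a surface S:
(aH).(bH) = ab * (H.H)
We have H^2 = 5.
D.E = (7H).(1H) = 7*1*5
= 7*5
= 35

35


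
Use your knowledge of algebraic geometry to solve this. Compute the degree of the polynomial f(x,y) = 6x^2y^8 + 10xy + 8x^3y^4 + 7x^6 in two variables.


Examine each term for its total degree (sum of exponents).
  Term '6x^2y^8' has total degree 2+8 = 10.
  Term '10xy' has total degree 1+1 = 2.
  Term '8x^3y^4' has total degree 3+4 = 7.
  Term '7x^6' has total degree 6+0 = 6.
The maximum total degree among all terms is 10.

10


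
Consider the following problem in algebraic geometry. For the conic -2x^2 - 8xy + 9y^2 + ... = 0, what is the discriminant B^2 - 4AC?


The discriminant of a conic Ax^2 + Bxy + Cy^2 + ... = 0 is B^2 - 4AC.
B^2 = (-8)^2 = 64
4AC = 4*(-2)*9 = -72
Discriminant = 64 + 72 = 136

136


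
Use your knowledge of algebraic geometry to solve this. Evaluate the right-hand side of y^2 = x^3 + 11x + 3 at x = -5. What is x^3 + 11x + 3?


Compute x^3 + 11x + 3 at x = -5:
x^3 = (-5)^3 = -125
11*x = 11*(-5) = -55
Sum: -125 - 55 + 3 = -177

-177


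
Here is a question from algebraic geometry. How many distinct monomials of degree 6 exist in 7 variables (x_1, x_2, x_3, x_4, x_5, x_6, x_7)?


The number of degree-6 monomials in 7 variables is C(d+n-1, n-1).
= C(6+7-1, 7-1) = C(12, 6)
= 924

924


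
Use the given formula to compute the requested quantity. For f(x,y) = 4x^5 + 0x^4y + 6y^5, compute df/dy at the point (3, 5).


df/dy = 0*x^4 + 5*6*y^4
At (3,5): 0*3^4 + 5*6*5^4
= 0 + 18750
= 18750

18750


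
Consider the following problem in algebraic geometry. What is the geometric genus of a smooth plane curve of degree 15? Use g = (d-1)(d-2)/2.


Using the genus formula for smooth plane curves:
g = (d-1)(d-2)/2
g = (15-1)(15-2)/2
g = 14*13/2
g = 182/2 = 91

91


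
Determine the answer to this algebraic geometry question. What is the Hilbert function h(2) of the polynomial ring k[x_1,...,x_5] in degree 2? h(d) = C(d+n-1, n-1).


The Hilbert function for the polynomial ring in 5 variables is:
h(d) = C(d+n-1, n-1)
h(2) = C(2+5-1, 5-1) = C(6, 4)
= 6! / (4! * 2!)
= 15

15


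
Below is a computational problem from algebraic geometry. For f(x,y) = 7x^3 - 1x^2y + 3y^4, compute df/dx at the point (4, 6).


df/dx = 3*7*x^2 + 2*(-1)*x^1*y
At (4,6): 3*7*4^2 + 2*(-1)*4^1*6
= 336 - 48
= 288

288


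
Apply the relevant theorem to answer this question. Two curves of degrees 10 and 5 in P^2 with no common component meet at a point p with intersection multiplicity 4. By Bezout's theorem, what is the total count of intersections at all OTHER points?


By Bezout's theorem, the total intersection number is d1 * d2.
Total = 10 * 5 = 50
Intersection multiplicity at p = 4
Remaining intersections = 50 - 4 = 46

46


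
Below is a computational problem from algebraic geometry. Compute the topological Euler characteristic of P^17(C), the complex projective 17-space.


The complex projective space P^17 has one cell in each even real dimension 0, 2, ..., 34.
The cohomology groups are H^{2k}(P^17) = Z for k = 0,...,17, and 0 otherwise.
Euler characteristic = sum of Betti numbers = 1 per even-dimensional cohomology group.
chi(P^17) = 17 + 1 = 18

18


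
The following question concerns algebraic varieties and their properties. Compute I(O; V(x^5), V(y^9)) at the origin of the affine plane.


The intersection multiplicity of V(x^a) and V(y^b) at the origin is:
I(O; V(x^5), V(y^9)) = dim_k(k[x,y]/(x^5, y^9))
A basis for k[x,y]/(x^5, y^9) is the set of monomials x^i * y^j
where 0 <= i < 5 and 0 <= j < 9.
The number of such monomials is 5 * 9 = 45

45


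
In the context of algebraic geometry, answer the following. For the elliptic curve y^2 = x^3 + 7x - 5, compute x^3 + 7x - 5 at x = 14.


Compute x^3 + 7x - 5 at x = 14:
x^3 = 14^3 = 2744
7*x = 7*14 = 98
Sum: 2744 + 98 - 5 = 2837

2837


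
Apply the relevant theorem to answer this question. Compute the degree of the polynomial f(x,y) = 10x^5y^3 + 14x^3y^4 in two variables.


Examine each term for its total degree (sum of exponents).
  Term '10x^5y^3' has total degree 5+3 = 8.
  Term '14x^3y^4' has total degree 3+4 = 7.
The maximum total degree among all terms is 8.

8


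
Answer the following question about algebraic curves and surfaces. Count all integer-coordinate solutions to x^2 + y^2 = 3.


Systematically check integer values of x where x^2 <= 3.
For each valid x, check if 3 - x^2 is a perfect square.
Total integer solutions found: 0

0


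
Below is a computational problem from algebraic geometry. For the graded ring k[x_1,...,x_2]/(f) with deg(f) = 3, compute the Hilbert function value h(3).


For R = k[x_1,...,x_n]/(f) with f homogeneous of degree e:
The Hilbert series is (1 - t^e)/(1 - t)^n.
So h(d) = C(d+n-1, n-1) - C(d-e+n-1, n-1) for d >= e.
With n=2, e=3, d=3:
C(3+2-1, 2-1) = C(4, 1) = 4
C(3-3+2-1, 2-1) = C(1, 1) = 1
h(3) = 4 - 1 = 3

3


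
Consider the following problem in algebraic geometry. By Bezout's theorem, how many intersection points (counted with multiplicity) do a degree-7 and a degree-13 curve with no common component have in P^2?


Bezout's theorem states the intersection count equals the product of degrees.
Intersection count = 7 * 13 = 91

91


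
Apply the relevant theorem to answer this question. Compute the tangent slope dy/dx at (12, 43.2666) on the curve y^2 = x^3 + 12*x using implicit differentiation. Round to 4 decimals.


Using implicit differentiation of y^2 = x^3 + 12*x:
2y * dy/dx = 3x^2 + 12
dy/dx = (3x^2 + 12)/(2y)
Numerator: 3*12^2 + 12 = 444
Denominator: 2*43.2666 = 86.5332
dy/dx = 444/86.5332 = 5.1310

5.1310


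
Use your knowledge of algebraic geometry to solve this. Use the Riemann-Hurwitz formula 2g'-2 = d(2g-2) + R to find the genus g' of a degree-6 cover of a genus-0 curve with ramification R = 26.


Riemann-Hurwitz formula: 2g' - 2 = d(2g - 2) + R
Given: d = 6, g = 0, R = 26
2g' - 2 = 6*(2*0 - 2) + 26
2g' - 2 = 6*(-2) + 26
2g' - 2 = -12 + 26 = 14
2g' = 16
g' = 8

8


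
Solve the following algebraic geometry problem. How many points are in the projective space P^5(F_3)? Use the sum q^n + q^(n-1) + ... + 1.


P^5(F_3) has (q^(n+1) - 1)/(q - 1) points.
= 3^5 + 3^4 + 3^3 + 3^2 + 3^1 + 3^0
= 243 + 81 + 27 + 9 + 3 + 1
= 364

364


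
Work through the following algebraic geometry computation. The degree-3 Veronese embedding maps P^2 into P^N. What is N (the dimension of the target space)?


The Veronese embedding v_d: P^n -> P^N maps each point to all
degree-d monomials in n+1 homogeneous coordinates.
N = C(n+d, d) - 1
N = C(2+3, 3) - 1
N = C(5, 3) - 1
C(5, 3) = 10
N = 10 - 1 = 9

9


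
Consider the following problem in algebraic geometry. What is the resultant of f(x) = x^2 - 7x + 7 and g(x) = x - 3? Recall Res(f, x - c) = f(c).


For Res(f, x - c), we evaluate f at x = c.
f(3) = 3^2 - 7*3 + 7
= 9 - 21 + 7
= -12 + 7 = -5
Res(f, g) = -5

-5


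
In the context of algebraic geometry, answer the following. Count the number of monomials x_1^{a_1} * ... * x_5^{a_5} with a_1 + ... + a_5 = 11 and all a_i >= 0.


The number of degree-11 monomials in 5 variables is C(d+n-1, n-1).
= C(11+5-1, 5-1) = C(15, 4)
= 1365

1365


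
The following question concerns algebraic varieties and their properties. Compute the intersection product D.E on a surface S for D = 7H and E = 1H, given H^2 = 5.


Using bilinearity of the intersection pairing on a surface S:
(aH).(bH) = ab * (H.H)
We have H^2 = 5.
D.E = (7H).(1H) = 7*1*5
= 7*5
= 35

35


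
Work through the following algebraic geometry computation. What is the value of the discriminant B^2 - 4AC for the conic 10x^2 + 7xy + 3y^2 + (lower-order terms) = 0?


The discriminant of a conic Ax^2 + Bxy + Cy^2 + ... = 0 is B^2 - 4AC.
B^2 = 7^2 = 49
4AC = 4*10*3 = 120
Discriminant = 49 - 120 = -71

-71


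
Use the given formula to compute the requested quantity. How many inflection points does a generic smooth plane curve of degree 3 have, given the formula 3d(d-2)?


For a general smooth plane curve C of degree d, the inflection points are
the intersection of C with its Hessian curve, which has degree 3(d-2).
By Bezout, the total intersection number is d * 3(d-2) = 3 * 3 = 9.
For a general curve every flex is ordinary, so each contributes
multiplicity 1 to C·Hess(C), and the number of distinct inflection
points is 3d(d-2).
Inflection points = 3*3*(3-2) = 3*3*1 = 9

9


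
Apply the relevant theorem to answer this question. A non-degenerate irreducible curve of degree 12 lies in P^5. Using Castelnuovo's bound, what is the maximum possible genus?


Castelnuovo's bound: write d - 1 = m(r-1) + epsilon with 0 <= epsilon < r-1.
d - 1 = 12 - 1 = 11
r - 1 = 5 - 1 = 4
11 = 2*4 + 3, so m = 2, epsilon = 3
pi(d, r) = m(m-1)(r-1)/2 + m*epsilon
= 2*1*4/2 + 2*3
= 8/2 + 6
= 4 + 6 = 10

10


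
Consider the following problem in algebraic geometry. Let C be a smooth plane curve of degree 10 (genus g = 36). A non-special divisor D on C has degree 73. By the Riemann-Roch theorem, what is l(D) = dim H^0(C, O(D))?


First, compute the genus of a smooth plane curve of degree 10:
g = (d-1)(d-2)/2 = (10-1)(10-2)/2 = 36
For a non-special divisor D (i.e., h^1(D) = 0), Riemann-Roch gives:
l(D) = deg(D) - g + 1
Since deg(D) = 73 >= 2g - 1 = 71, D is non-special.
l(D) = 73 - 36 + 1 = 38

38


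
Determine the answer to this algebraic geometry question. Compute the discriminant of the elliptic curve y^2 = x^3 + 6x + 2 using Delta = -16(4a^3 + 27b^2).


Compute each component:
4a^3 = 4*6^3 = 4*216 = 864
27b^2 = 27*2^2 = 27*4 = 108
4a^3 + 27b^2 = 864 + 108 = 972
Delta = -16*972 = -15552

-15552


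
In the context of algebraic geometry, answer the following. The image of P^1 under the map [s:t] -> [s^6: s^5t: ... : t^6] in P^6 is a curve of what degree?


The rational normal curve in P^6 is the image of P^1 under the 6-uple Veronese.
A general hyperplane in P^6 pulls back to a degree-6 form on P^1, which has 6 zeros,
so the curve meets a general hyperplane in 6 points. Degree = 6.

6


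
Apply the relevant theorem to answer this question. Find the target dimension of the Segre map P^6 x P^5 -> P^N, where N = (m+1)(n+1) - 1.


The Segre embedding maps P^m x P^n into P^N via
all products of coordinates from each factor.
N = (m+1)(n+1) - 1
N = (6+1)(5+1) - 1
N = 7*6 - 1
N = 42 - 1 = 41

41


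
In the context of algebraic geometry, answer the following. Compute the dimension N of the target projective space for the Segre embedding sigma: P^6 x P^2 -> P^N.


The Segre embedding maps P^m x P^n into P^N via
all products of coordinates from each factor.
N = (m+1)(n+1) - 1
N = (6+1)(2+1) - 1
N = 7*3 - 1
N = 21 - 1 = 20

20


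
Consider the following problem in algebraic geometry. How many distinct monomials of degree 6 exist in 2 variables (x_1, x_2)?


The number of degree-6 monomials in 2 variables is C(d+n-1, n-1).
= C(6+2-1, 2-1) = C(7, 1)
= 7

7


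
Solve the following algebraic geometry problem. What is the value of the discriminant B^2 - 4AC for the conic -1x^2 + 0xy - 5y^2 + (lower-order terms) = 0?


The discriminant of a conic Ax^2 + Bxy + Cy^2 + ... = 0 is B^2 - 4AC.
B^2 = 0^2 = 0
4AC = 4*(-1)*(-5) = 20
Discriminant = 0 - 20 = -20

-20


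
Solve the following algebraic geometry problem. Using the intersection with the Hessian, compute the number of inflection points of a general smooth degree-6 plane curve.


For a general smooth plane curve C of degree d, the inflection points are
the intersection of C with its Hessian curve, which has degree 3(d-2).
By Bezout, the total intersection number is d * 3(d-2) = 6 * 12 = 72.
For a general curve every flex is ordinary, so each contributes
multiplicity 1 to C·Hess(C), and the number of distinct inflection
points is 3d(d-2).
Inflection points = 3*6*(6-2) = 3*6*4 = 72

72


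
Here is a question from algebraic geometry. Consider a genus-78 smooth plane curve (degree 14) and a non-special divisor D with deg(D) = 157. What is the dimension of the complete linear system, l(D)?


First, compute the genus of a smooth plane curve of degree 14:
g = (d-1)(d-2)/2 = (14-1)(14-2)/2 = 78
For a non-special divisor D (i.e., h^1(D) = 0), Riemann-Roch gives:
l(D) = deg(D) - g + 1
Since deg(D) = 157 >= 2g - 1 = 155, D is non-special.
l(D) = 157 - 78 + 1 = 80

80


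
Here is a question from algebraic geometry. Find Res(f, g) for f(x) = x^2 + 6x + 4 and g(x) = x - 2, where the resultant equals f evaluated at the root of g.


For Res(f, x - c), we evaluate f at x = c.
f(2) = 2^2 + 6*2 + 4
= 4 + 12 + 4
= 16 + 4 = 20
Res(f, g) = 20

20


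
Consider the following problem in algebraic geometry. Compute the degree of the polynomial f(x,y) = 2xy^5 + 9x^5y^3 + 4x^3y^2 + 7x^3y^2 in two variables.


Examine each term for its total degree (sum of exponents).
  Term '2xy^5' has total degree 1+5 = 6.
  Term '9x^5y^3' has total degree 5+3 = 8.
  Term '4x^3y^2' has total degree 3+2 = 5.
  Term '7x^3y^2' has total degree 3+2 = 5.
The maximum total degree among all terms is 8.

8


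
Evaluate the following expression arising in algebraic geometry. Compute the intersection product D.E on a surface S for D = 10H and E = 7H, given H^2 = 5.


Using bilinearity of the intersection pairing on a surface S:
(aH).(bH) = ab * (H.H)
We have H^2 = 5.
D.E = (10H).(7H) = 10*7*5
= 70*5
= 350

350


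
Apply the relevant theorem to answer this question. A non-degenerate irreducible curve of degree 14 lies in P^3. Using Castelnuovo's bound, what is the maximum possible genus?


Castelnuovo's bound: write d - 1 = m(r-1) + epsilon with 0 <= epsilon < r-1.
d - 1 = 14 - 1 = 13
r - 1 = 3 - 1 = 2
13 = 6*2 + 1, so m = 6, epsilon = 1
pi(d, r) = m(m-1)(r-1)/2 + m*epsilon
= 6*5*2/2 + 6*1
= 60/2 + 6
= 30 + 6 = 36

36


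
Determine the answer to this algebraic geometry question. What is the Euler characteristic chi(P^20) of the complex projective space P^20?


The complex projective space P^20 has one cell in each even real dimension 0, 2, ..., 40.
The cohomology groups are H^{2k}(P^20) = Z for k = 0,...,20, and 0 otherwise.
Euler characteristic = sum of Betti numbers = 1 per even-dimensional cohomology group.
chi(P^20) = 20 + 1 = 21

21


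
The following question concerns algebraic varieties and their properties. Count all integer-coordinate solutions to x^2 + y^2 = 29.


Systematically check integer values of x where x^2 <= 29.
For each valid x, check if 29 - x^2 is a perfect square.
x=2: 29 - 4 = 25, sqrt = 5 (valid)
x=5: 29 - 25 = 4, sqrt = 2 (valid)
Total integer solutions found: 8

8


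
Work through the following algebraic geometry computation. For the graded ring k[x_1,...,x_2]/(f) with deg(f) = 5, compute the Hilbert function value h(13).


For R = k[x_1,...,x_n]/(f) with f homogeneous of degree e:
The Hilbert series is (1 - t^e)/(1 - t)^n.
So h(d) = C(d+n-1, n-1) - C(d-e+n-1, n-1) for d >= e.
With n=2, e=5, d=13:
C(13+2-1, 2-1) = C(14, 1) = 14
C(13-5+2-1, 2-1) = C(9, 1) = 9
h(13) = 14 - 9 = 5

5


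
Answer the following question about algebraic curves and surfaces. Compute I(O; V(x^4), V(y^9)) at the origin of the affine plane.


The intersection multiplicity of V(x^a) and V(y^b) at the origin is:
I(O; V(x^4), V(y^9)) = dim_k(k[x,y]/(x^4, y^9))
A basis for k[x,y]/(x^4, y^9) is the set of monomials x^i * y^j
where 0 <= i < 4 and 0 <= j < 9.
The number of such monomials is 4 * 9 = 36

36


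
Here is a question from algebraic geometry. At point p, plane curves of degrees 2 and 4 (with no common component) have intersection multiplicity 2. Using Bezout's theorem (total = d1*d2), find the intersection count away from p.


By Bezout's theorem, the total intersection number is d1 * d2.
Total = 2 * 4 = 8
Intersection multiplicity at p = 2
Remaining intersections = 8 - 2 = 6

6


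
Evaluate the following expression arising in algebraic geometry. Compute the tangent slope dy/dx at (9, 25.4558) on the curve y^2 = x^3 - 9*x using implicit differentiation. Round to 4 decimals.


Using implicit differentiation of y^2 = x^3 - 9*x:
2y * dy/dx = 3x^2 - 9
dy/dx = (3x^2 - 9)/(2y)
Numerator: 3*9^2 - 9 = 234
Denominator: 2*25.4558 = 50.9116
dy/dx = 234/50.9116 = 4.5962

4.5962


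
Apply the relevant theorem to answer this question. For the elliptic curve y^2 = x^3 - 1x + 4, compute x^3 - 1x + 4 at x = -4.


Compute x^3 - 1x + 4 at x = -4:
x^3 = (-4)^3 = -64
(-1)*x = (-1)*(-4) = 4
Sum: -64 + 4 + 4 = -56

-56


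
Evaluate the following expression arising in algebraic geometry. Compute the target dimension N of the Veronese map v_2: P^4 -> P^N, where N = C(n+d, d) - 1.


The Veronese embedding v_d: P^n -> P^N maps each point to all
degree-d monomials in n+1 homogeneous coordinates.
N = C(n+d, d) - 1
N = C(4+2, 2) - 1
N = C(6, 2) - 1
C(6, 2) = 15
N = 15 - 1 = 14

14


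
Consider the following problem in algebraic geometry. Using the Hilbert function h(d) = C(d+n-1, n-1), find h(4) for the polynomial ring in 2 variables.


The Hilbert function for the polynomial ring in 2 variables is:
h(d) = C(d+n-1, n-1)
h(4) = C(4+2-1, 2-1) = C(5, 1)
= 5! / (1! * 4!)
= 5

5


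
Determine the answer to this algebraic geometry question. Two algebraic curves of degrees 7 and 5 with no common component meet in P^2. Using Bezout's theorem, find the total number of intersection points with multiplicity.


Bezout's theorem states the intersection count equals the product of degrees.
Intersection count = 7 * 5 = 35

35


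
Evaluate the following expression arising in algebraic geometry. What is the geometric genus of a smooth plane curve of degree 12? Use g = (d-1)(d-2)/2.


Using the genus formula for smooth plane curves:
g = (d-1)(d-2)/2
g = (12-1)(12-2)/2
g = 11*10/2
g = 110/2 = 55

55


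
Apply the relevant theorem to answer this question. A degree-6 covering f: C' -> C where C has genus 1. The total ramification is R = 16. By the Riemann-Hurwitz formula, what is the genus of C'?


Riemann-Hurwitz formula: 2g' - 2 = d(2g - 2) + R
Given: d = 6, g = 1, R = 16
2g' - 2 = 6*(2*1 - 2) + 16
2g' - 2 = 6*0 + 16
2g' - 2 = 0 + 16 = 16
2g' = 18
g' = 9

9


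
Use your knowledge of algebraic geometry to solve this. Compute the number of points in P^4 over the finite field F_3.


P^4(F_3) has (q^(n+1) - 1)/(q - 1) points.
= 3^4 + 3^3 + 3^2 + 3^1 + 3^0
= 81 + 27 + 9 + 3 + 1
= 121

121


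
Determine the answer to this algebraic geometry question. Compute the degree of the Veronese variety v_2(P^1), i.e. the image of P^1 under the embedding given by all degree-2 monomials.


The Veronese variety v_2(P^1) has degree d^r.
d^r = 2^1 = 2

2


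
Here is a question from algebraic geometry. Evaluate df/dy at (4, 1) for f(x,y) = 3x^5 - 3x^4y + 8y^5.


df/dy = (-3)*x^4 + 5*8*y^4
At (4,1): (-3)*4^4 + 5*8*1^4
= -768 + 40
= -728

-728


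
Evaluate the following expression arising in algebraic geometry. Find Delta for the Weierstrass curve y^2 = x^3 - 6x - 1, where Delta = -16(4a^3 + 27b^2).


Compute each component:
4a^3 = 4*(-6)^3 = 4*(-216) = -864
27b^2 = 27*(-1)^2 = 27*1 = 27
4a^3 + 27b^2 = -864 + 27 = -837
Delta = -16*(-837) = 13392

13392


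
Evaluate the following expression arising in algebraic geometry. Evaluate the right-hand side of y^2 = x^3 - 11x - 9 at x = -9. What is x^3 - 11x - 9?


Compute x^3 - 11x - 9 at x = -9:
x^3 = (-9)^3 = -729
(-11)*x = (-11)*(-9) = 99
Sum: -729 + 99 - 9 = -639

-639


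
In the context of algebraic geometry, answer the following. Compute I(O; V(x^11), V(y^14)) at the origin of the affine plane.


The intersection multiplicity of V(x^a) and V(y^b) at the origin is:
I(O; V(x^11), V(y^14)) = dim_k(k[x,y]/(x^11, y^14))
A basis for k[x,y]/(x^11, y^14) is the set of monomials x^i * y^j
where 0 <= i < 11 and 0 <= j < 14.
The number of such monomials is 11 * 14 = 154

154


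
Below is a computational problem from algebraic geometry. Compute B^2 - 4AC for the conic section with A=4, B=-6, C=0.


The discriminant of a conic Ax^2 + Bxy + Cy^2 + ... = 0 is B^2 - 4AC.
B^2 = (-6)^2 = 36
4AC = 4*4*0 = 0
Discriminant = 36 + 0 = 36

36


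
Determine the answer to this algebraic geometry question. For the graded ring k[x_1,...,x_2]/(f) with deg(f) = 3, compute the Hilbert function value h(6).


For R = k[x_1,...,x_n]/(f) with f homogeneous of degree e:
The Hilbert series is (1 - t^e)/(1 - t)^n.
So h(d) = C(d+n-1, n-1) - C(d-e+n-1, n-1) for d >= e.
With n=2, e=3, d=6:
C(6+2-1, 2-1) = C(7, 1) = 7
C(6-3+2-1, 2-1) = C(4, 1) = 4
h(6) = 7 - 4 = 3

3


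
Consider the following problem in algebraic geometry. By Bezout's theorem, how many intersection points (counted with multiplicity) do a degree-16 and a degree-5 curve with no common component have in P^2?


Bezout's theorem states the intersection count equals the product of degrees.
Intersection count = 16 * 5 = 80

80


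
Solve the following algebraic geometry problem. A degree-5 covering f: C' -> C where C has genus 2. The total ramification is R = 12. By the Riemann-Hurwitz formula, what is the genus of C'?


Riemann-Hurwitz formula: 2g' - 2 = d(2g - 2) + R
Given: d = 5, g = 2, R = 12
2g' - 2 = 5*(2*2 - 2) + 12
2g' - 2 = 5*2 + 12
2g' - 2 = 10 + 12 = 22
2g' = 24
g' = 12

12


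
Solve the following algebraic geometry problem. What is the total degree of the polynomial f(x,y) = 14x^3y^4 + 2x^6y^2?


Examine each term for its total degree (sum of exponents).
  Term '14x^3y^4' has total degree 3+4 = 7.
  Term '2x^6y^2' has total degree 6+2 = 8.
The maximum total degree among all terms is 8.

8


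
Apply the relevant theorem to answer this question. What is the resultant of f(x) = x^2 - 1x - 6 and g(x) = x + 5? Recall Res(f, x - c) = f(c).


For Res(f, x - c), we evaluate f at x = c.
f(-5) = (-5)^2 - 1*(-5) - 6
= 25 + 5 - 6
= 30 - 6 = 24
Res(f, g) = 24

24


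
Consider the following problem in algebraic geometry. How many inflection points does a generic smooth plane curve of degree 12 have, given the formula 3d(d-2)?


For a general smooth plane curve C of degree d, the inflection points are
the intersection of C with its Hessian curve, which has degree 3(d-2).
By Bezout, the total intersection number is d * 3(d-2) = 12 * 30 = 360.
For a general curve every flex is ordinary, so each contributes
multiplicity 1 to C·Hess(C), and the number of distinct inflection
points is 3d(d-2).
Inflection points = 3*12*(12-2) = 3*12*10 = 360

360


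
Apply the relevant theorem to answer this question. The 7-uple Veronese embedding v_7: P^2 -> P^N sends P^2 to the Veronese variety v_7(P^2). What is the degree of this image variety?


The Veronese variety v_7(P^2) has degree d^r.
d^r = 7^2 = 49

49


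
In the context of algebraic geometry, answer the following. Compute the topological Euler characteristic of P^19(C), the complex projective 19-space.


The complex projective space P^19 has one cell in each even real dimension 0, 2, ..., 38.
The cohomology groups are H^{2k}(P^19) = Z for k = 0,...,19, and 0 otherwise.
Euler characteristic = sum of Betti numbers = 1 per even-dimensional cohomology group.
chi(P^19) = 19 + 1 = 20

20


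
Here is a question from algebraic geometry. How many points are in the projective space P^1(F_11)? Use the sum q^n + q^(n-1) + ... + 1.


P^1(F_11) has (q^(n+1) - 1)/(q - 1) points.
= 11^1 + 11^0
= 11 + 1
= 12

12


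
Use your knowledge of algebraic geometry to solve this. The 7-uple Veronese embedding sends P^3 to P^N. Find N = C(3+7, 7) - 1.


The Veronese embedding v_d: P^n -> P^N maps each point to all
degree-d monomials in n+1 homogeneous coordinates.
N = C(n+d, d) - 1
N = C(3+7, 7) - 1
N = C(10, 7) - 1
C(10, 7) = 120
N = 120 - 1 = 119

119


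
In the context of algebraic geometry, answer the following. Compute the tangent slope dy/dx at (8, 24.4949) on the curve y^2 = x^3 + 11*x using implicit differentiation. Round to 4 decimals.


Using implicit differentiation of y^2 = x^3 + 11*x:
2y * dy/dx = 3x^2 + 11
dy/dx = (3x^2 + 11)/(2y)
Numerator: 3*8^2 + 11 = 203
Denominator: 2*24.4949 = 48.9898
dy/dx = 203/48.9898 = 4.1437

4.1437


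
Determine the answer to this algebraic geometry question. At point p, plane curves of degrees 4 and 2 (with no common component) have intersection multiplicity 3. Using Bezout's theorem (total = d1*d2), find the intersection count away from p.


By Bezout's theorem, the total intersection number is d1 * d2.
Total = 4 * 2 = 8
Intersection multiplicity at p = 3
Remaining intersections = 8 - 3 = 5

5


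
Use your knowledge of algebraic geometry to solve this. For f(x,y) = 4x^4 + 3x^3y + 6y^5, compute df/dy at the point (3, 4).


df/dy = 3*x^3 + 5*6*y^4
At (3,4): 3*3^3 + 5*6*4^4
= 81 + 7680
= 7761

7761


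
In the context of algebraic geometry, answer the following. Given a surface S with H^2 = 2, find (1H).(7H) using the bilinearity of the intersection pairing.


Using bilinearity of the intersection pairing on a surface S:
(aH).(bH) = ab * (H.H)
We have H^2 = 2.
D.E = (1H).(7H) = 1*7*2
= 7*2
= 14

14


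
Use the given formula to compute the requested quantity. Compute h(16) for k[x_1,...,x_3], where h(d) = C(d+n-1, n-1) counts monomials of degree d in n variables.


The Hilbert function for the polynomial ring in 3 variables is:
h(d) = C(d+n-1, n-1)
h(16) = C(16+3-1, 3-1) = C(18, 2)
= 18! / (2! * 16!)
= 153

153


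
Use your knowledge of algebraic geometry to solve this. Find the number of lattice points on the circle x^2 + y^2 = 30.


Systematically check integer values of x where x^2 <= 30.
For each valid x, check if 30 - x^2 is a perfect square.
Total integer solutions found: 0

0


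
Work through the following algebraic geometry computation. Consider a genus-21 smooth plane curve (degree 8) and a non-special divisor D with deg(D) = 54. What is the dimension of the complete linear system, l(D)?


First, compute the genus of a smooth plane curve of degree 8:
g = (d-1)(d-2)/2 = (8-1)(8-2)/2 = 21
For a non-special divisor D (i.e., h^1(D) = 0), Riemann-Roch gives:
l(D) = deg(D) - g + 1
Since deg(D) = 54 >= 2g - 1 = 41, D is non-special.
l(D) = 54 - 21 + 1 = 34

34


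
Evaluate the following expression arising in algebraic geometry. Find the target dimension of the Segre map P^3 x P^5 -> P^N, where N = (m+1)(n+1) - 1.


The Segre embedding maps P^m x P^n into P^N via
all products of coordinates from each factor.
N = (m+1)(n+1) - 1
N = (3+1)(5+1) - 1
N = 4*6 - 1
N = 24 - 1 = 23

23


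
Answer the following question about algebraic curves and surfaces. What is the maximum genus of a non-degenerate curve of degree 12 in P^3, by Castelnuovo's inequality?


Castelnuovo's bound: write d - 1 = m(r-1) + epsilon with 0 <= epsilon < r-1.
d - 1 = 12 - 1 = 11
r - 1 = 3 - 1 = 2
11 = 5*2 + 1, so m = 5, epsilon = 1
pi(d, r) = m(m-1)(r-1)/2 + m*epsilon
= 5*4*2/2 + 5*1
= 40/2 + 5
= 20 + 5 = 25

25


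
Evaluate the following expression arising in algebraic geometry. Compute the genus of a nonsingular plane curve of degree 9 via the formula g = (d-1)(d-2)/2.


Using the genus formula for smooth plane curves:
g = (d-1)(d-2)/2
g = (9-1)(9-2)/2
g = 8*7/2
g = 56/2 = 28

28


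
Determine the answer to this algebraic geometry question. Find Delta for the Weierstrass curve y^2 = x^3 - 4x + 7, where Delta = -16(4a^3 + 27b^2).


Compute each component:
4a^3 = 4*(-4)^3 = 4*(-64) = -256
27b^2 = 27*7^2 = 27*49 = 1323
4a^3 + 27b^2 = -256 + 1323 = 1067
Delta = -16*1067 = -17072

-17072


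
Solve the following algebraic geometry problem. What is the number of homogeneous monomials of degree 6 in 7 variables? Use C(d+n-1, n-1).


The number of degree-6 monomials in 7 variables is C(d+n-1, n-1).
= C(6+7-1, 7-1) = C(12, 6)
= 924

924


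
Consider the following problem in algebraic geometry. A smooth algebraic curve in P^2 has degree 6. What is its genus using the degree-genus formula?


Using the genus formula for smooth plane curves:
g = (d-1)(d-2)/2
g = (6-1)(6-2)/2
g = 5*4/2
g = 20/2 = 10

10


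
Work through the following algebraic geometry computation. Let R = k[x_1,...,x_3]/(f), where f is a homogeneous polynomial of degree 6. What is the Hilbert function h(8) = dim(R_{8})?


For R = k[x_1,...,x_n]/(f) with f homogeneous of degree e:
The Hilbert series is (1 - t^e)/(1 - t)^n.
So h(d) = C(d+n-1, n-1) - C(d-e+n-1, n-1) for d >= e.
With n=3, e=6, d=8:
C(8+3-1, 3-1) = C(10, 2) = 45
C(8-6+3-1, 3-1) = C(4, 2) = 6
h(8) = 45 - 6 = 39

39


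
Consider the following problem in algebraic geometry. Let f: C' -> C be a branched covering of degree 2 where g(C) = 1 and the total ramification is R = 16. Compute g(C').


Riemann-Hurwitz formula: 2g' - 2 = d(2g - 2) + R
Given: d = 2, g = 1, R = 16
2g' - 2 = 2*(2*1 - 2) + 16
2g' - 2 = 2*0 + 16
2g' - 2 = 0 + 16 = 16
2g' = 18
g' = 9

9


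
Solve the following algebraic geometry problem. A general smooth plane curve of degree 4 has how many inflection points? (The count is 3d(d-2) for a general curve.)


For a general smooth plane curve C of degree d, the inflection points are
the intersection of C with its Hessian curve, which has degree 3(d-2).
By Bezout, the total intersection number is d * 3(d-2) = 4 * 6 = 24.
For a general curve every flex is ordinary, so each contributes
multiplicity 1 to C·Hess(C), and the number of distinct inflection
points is 3d(d-2).
Inflection points = 3*4*(4-2) = 3*4*2 = 24

24


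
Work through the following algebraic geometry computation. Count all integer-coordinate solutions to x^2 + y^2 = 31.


Systematically check integer values of x where x^2 <= 31.
For each valid x, check if 31 - x^2 is a perfect square.
Total integer solutions found: 0

0


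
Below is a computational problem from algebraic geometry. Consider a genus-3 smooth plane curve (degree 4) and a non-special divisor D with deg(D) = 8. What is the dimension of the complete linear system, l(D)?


First, compute the genus of a smooth plane curve of degree 4:
g = (d-1)(d-2)/2 = (4-1)(4-2)/2 = 3
For a non-special divisor D (i.e., h^1(D) = 0), Riemann-Roch gives:
l(D) = deg(D) - g + 1
Since deg(D) = 8 >= 2g - 1 = 5, D is non-special.
l(D) = 8 - 3 + 1 = 6

6


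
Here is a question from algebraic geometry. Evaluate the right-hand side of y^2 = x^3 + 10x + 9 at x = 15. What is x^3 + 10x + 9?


Compute x^3 + 10x + 9 at x = 15:
x^3 = 15^3 = 3375
10*x = 10*15 = 150
Sum: 3375 + 150 + 9 = 3534

3534


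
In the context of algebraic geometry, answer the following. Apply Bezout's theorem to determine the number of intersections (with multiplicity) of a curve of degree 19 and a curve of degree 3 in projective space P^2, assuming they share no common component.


Bezout's theorem states the intersection count equals the product of degrees.
Intersection count = 19 * 3 = 57

57


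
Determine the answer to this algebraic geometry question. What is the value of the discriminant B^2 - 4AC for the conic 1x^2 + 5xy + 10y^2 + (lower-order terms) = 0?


The discriminant of a conic Ax^2 + Bxy + Cy^2 + ... = 0 is B^2 - 4AC.
B^2 = 5^2 = 25
4AC = 4*1*10 = 40
Discriminant = 25 - 40 = -15

-15


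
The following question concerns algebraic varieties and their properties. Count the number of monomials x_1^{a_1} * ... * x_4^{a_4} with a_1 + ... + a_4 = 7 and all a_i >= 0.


The number of degree-7 monomials in 4 variables is C(d+n-1, n-1).
= C(7+4-1, 4-1) = C(10, 3)
= 120

120


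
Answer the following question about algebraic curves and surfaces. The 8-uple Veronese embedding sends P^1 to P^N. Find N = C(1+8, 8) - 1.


The Veronese embedding v_d: P^n -> P^N maps each point to all
degree-d monomials in n+1 homogeneous coordinates.
N = C(n+d, d) - 1
N = C(1+8, 8) - 1
N = C(9, 8) - 1
C(9, 8) = 9
N = 9 - 1 = 8

8


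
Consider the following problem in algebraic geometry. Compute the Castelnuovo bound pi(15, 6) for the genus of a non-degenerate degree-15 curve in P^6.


Castelnuovo's bound: write d - 1 = m(r-1) + epsilon with 0 <= epsilon < r-1.
d - 1 = 15 - 1 = 14
r - 1 = 6 - 1 = 5
14 = 2*5 + 4, so m = 2, epsilon = 4
pi(d, r) = m(m-1)(r-1)/2 + m*epsilon
= 2*1*5/2 + 2*4
= 10/2 + 8
= 5 + 8 = 13

13


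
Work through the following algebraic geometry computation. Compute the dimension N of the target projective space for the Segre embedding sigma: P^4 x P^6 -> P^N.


The Segre embedding maps P^m x P^n into P^N via
all products of coordinates from each factor.
N = (m+1)(n+1) - 1
N = (4+1)(6+1) - 1
N = 5*7 - 1
N = 35 - 1 = 34

34


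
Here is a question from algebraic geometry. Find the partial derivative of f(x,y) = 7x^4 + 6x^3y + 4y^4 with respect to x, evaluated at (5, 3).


df/dx = 4*7*x^3 + 3*6*x^2*y
At (5,3): 4*7*5^3 + 3*6*5^2*3
= 3500 + 1350
= 4850

4850


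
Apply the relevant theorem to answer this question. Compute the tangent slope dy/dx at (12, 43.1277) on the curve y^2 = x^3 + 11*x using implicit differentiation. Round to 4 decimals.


Using implicit differentiation of y^2 = x^3 + 11*x:
2y * dy/dx = 3x^2 + 11
dy/dx = (3x^2 + 11)/(2y)
Numerator: 3*12^2 + 11 = 443
Denominator: 2*43.1277 = 86.2554
dy/dx = 443/86.2554 = 5.1359

5.1359


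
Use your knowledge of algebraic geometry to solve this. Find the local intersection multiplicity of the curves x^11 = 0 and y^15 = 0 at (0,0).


The intersection multiplicity of V(x^a) and V(y^b) at the origin is:
I(O; V(x^11), V(y^15)) = dim_k(k[x,y]/(x^11, y^15))
A basis for k[x,y]/(x^11, y^15) is the set of monomials x^i * y^j
where 0 <= i < 11 and 0 <= j < 15.
The number of such monomials is 11 * 15 = 165

165


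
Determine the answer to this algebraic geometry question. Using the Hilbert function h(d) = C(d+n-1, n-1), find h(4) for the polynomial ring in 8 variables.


The Hilbert function for the polynomial ring in 8 variables is:
h(d) = C(d+n-1, n-1)
h(4) = C(4+8-1, 8-1) = C(11, 7)
= 11! / (7! * 4!)
= 330

330


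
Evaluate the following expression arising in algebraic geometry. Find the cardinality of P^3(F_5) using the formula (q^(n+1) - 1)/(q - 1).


P^3(F_5) has (q^(n+1) - 1)/(q - 1) points.
= 5^3 + 5^2 + 5^1 + 5^0
= 125 + 25 + 5 + 1
= 156

156


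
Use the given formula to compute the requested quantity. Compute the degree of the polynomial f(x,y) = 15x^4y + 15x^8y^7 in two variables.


Examine each term for its total degree (sum of exponents).
  Term '15x^4y' has total degree 4+1 = 5.
  Term '15x^8y^7' has total degree 8+7 = 15.
The maximum total degree among all terms is 15.

15


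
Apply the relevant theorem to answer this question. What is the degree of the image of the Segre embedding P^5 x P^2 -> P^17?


The degree of the Segre variety P^5 x P^2 is C(m+n, m).
= C(7, 5)
= 21

21


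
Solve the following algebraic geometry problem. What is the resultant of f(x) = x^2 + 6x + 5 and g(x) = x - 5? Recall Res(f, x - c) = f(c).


For Res(f, x - c), we evaluate f at x = c.
f(5) = 5^2 + 6*5 + 5
= 25 + 30 + 5
= 55 + 5 = 60
Res(f, g) = 60

60


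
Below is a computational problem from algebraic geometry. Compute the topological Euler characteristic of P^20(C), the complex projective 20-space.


The complex projective space P^20 has one cell in each even real dimension 0, 2, ..., 40.
The cohomology groups are H^{2k}(P^20) = Z for k = 0,...,20, and 0 otherwise.
Euler characteristic = sum of Betti numbers = 1 per even-dimensional cohomology group.
chi(P^20) = 20 + 1 = 21

21


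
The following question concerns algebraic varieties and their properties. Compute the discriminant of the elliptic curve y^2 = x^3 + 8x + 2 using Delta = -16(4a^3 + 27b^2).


Compute each component:
4a^3 = 4*8^3 = 4*512 = 2048
27b^2 = 27*2^2 = 27*4 = 108
4a^3 + 27b^2 = 2048 + 108 = 2156
Delta = -16*2156 = -34496

-34496


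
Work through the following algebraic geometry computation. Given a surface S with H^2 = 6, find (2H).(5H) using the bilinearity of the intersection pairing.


Using bilinearity of the intersection pairing on a surface S:
(aH).(bH) = ab * (H.H)
We have H^2 = 6.
D.E = (2H).(5H) = 2*5*6
= 10*6
= 60

60


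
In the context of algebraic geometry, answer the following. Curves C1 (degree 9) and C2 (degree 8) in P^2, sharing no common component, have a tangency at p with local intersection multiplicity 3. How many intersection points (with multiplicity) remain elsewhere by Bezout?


By Bezout's theorem, the total intersection number is d1 * d2.
Total = 9 * 8 = 72
Intersection multiplicity at p = 3
Remaining intersections = 72 - 3 = 69

69


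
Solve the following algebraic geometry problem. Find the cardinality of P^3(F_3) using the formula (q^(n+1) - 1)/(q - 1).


P^3(F_3) has (q^(n+1) - 1)/(q - 1) points.
= 3^3 + 3^2 + 3^1 + 3^0
= 27 + 9 + 3 + 1
= 40

40


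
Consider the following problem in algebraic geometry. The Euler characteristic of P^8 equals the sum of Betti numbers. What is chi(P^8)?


The complex projective space P^8 has one cell in each even real dimension 0, 2, ..., 16.
The cohomology groups are H^{2k}(P^8) = Z for k = 0,...,8, and 0 otherwise.
Euler characteristic = sum of Betti numbers = 1 per even-dimensional cohomology group.
chi(P^8) = 8 + 1 = 9

9


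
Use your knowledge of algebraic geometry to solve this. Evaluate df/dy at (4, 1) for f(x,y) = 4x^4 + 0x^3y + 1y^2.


df/dy = 0*x^3 + 2*1*y^1
At (4,1): 0*4^3 + 2*1*1^1
= 0 + 2
= 2

2


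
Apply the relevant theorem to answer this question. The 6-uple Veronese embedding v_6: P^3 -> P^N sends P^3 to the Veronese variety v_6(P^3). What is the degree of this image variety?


The Veronese variety v_6(P^3) has degree d^r.
d^r = 6^3 = 216

216


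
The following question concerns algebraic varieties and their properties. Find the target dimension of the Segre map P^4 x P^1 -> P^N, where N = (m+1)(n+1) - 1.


The Segre embedding maps P^m x P^n into P^N via
all products of coordinates from each factor.
N = (m+1)(n+1) - 1
N = (4+1)(1+1) - 1
N = 5*2 - 1
N = 10 - 1 = 9

9


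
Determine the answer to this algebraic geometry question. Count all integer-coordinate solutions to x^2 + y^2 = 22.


Systematically check integer values of x where x^2 <= 22.
For each valid x, check if 22 - x^2 is a perfect square.
Total integer solutions found: 0

0


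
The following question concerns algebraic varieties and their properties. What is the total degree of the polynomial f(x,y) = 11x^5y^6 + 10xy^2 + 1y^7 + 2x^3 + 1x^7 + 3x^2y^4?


Examine each term for its total degree (sum of exponents).
  Term '11x^5y^6' has total degree 5+6 = 11.
  Term '10xy^2' has total degree 1+2 = 3.
  Term '1y^7' has total degree 0+7 = 7.
  Term '2x^3' has total degree 3+0 = 3.
  Term '1x^7' has total degree 7+0 = 7.
  Term '3x^2y^4' has total degree 2+4 = 6.
The maximum total degree among all terms is 11.

11
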